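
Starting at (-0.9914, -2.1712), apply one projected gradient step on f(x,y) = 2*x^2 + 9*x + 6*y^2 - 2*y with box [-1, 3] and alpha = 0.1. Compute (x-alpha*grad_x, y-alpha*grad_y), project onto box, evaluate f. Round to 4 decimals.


Step 1: Compute gradient at (-0.9914, -2.1712).
grad_x = 2*2*-0.9914 + 9 = 5.0344
grad_y = 2*6*-2.1712 - 2 = -28.0544
Step 2: Gradient step.
x_raw = -0.9914 - 0.1*5.0344 = -1.4948
y_raw = -2.1712 - 0.1*-28.0544 = 0.6342
Step 3: Project onto [-1, 3].
x_proj = clip(-1.4948) = -1.0
y_proj = clip(0.6342) = 0.6342
Step 4: Evaluate f.
f(-1.0, 0.6342) = -5.8549


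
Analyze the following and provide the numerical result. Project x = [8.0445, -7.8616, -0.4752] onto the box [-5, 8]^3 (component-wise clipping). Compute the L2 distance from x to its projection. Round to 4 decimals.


Project each component onto [-5, 8].
clip(8.0445) = 8.0, clip(-7.8616) = -5.0, clip(-0.4752) = -0.4752
Projection = [8.0, -5.0, -0.4752]
Squared diffs: [0.002, 8.1888, 0.0]
Distance = sqrt(8.1908) = 2.8619


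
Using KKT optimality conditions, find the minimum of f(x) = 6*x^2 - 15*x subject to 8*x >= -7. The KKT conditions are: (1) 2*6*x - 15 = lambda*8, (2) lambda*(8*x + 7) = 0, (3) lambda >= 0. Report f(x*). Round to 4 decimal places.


Step 1: Try lambda = 0 (constraint inactive).
Stationarity: 2*6*x - 15 = 0
x* = 15/(2*6) = 1.25
Check constraint: 8*1.25 = 10.0 >= -7 -- satisfied.
Step 2: Compute optimal value.
f(x*) = 6*1.25^2 - 15*1.25 = -9.375


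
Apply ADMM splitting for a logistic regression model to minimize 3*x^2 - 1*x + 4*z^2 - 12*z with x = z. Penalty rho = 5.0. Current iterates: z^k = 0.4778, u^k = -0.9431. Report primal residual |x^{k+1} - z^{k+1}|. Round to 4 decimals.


ADMM iteration with rho = 5.0, z^k = 0.4778, u^k = -0.9431
Step 1: x-update.
Minimize 3*x^2 - 1*x + (5.0/2)*(x - 0.4778 - 0.9431)^2
FOC: (2*3 + 5.0)*x = 1 + 5.0*(0.4778 + 0.9431)
x^{k+1} = 0.7368
Step 2: z-update.
Minimize 4*z^2 - 12*z + (5.0/2)*(0.7368 - z - 0.9431)^2
FOC: (2*4 + 5.0)*z = 12 + 5.0*(0.7368 - 0.9431)
z^{k+1} = 0.8437
Step 3: u-update.
u^{k+1} = -0.9431 + 0.7368 - 0.8437 = -1.05
Step 4: Primal residual = |0.7368 - 0.8437| = 0.1069


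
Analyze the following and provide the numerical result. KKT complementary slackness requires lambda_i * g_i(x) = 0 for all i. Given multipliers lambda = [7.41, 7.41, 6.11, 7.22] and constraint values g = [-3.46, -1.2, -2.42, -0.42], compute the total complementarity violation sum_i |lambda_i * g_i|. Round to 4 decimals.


KKT complementary slackness check:
lambda_1 * g_1 = 7.41 * -3.46 = -25.6386
lambda_2 * g_2 = 7.41 * -1.2 = -8.892
lambda_3 * g_3 = 6.11 * -2.42 = -14.7862
lambda_4 * g_4 = 7.22 * -0.42 = -3.0324
Total violation = 25.6386 + 8.892 + 14.7862 + 3.0324 = 52.3492


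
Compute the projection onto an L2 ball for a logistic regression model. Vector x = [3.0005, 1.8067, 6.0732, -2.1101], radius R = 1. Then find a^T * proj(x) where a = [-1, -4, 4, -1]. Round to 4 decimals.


Step 1: Compute ||x|| (intermediates to 6 decimals).
||x|| = sqrt(3.0005^2 + 1.8067^2 + 6.0732^2 + (-2.1101)^2) = 7.321437
Step 2: Project.
Since ||x|| > R, scale = R/||x|| = 1/7.321437 = 0.136585, proj(x) = scale * x
proj(x) = [0.409823, 0.246768, 0.829508, -0.288208]
Step 3: Dot product.
a^T * proj(x) = -1*0.409823 - 4*0.246768 + 4*0.829508 - 1*(-0.288208) = 2.2093


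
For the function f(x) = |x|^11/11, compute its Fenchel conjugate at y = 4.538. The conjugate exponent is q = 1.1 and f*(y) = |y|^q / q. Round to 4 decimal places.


The conjugate exponent q satisfies 1/p + 1/q = 1.
p = 11, so q = 11/(11 - 1) = 1.1
|y|^q = 4.538^1.1 = 5.279
f*(4.538) = 5.279 / 1.1 = 4.7991


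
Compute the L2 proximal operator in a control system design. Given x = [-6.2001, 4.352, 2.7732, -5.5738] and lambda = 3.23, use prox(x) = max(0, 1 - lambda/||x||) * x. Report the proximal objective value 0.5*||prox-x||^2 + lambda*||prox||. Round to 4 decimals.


Step 1: Compute ||x||.
||x|| = 9.8051
Step 2: Compute scaling factor.
scale = max(0, 1 - 3.23/9.8051) = 0.6706
Step 3: prox(x) = [-4.1577, 2.9184, 1.8596, -3.7377]
||prox(x)|| = 6.5751
Step 4: Proximal objective.
0.5*||prox-x||^2 = 5.2165
lambda*||prox|| = 21.2376
Total = 26.4539


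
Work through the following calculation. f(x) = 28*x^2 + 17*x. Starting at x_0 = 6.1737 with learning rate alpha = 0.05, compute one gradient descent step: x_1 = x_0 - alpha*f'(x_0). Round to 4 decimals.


We compute the gradient at x_0 and apply the update.
f'(x) = 56*x + 17
f'(6.1737) = 56*6.1737 + 17 = 362.7272
x_1 = 6.1737 - 0.05*362.7272 = -11.9627


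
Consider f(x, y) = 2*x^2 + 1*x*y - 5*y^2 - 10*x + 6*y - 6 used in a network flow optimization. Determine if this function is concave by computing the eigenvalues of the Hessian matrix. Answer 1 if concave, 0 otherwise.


The Hessian of f(x,y) = 2*x^2 + 1*x*y - 5*y^2 - 10*x + 6*y - 6 is:
H = [[4, 1], [1, -10]]
Trace = 4 - 10 = -6
Determinant = 4*-10 - (1)^2 = -41
Discriminant = (-6)^2 - 4*-41 = 200.0
Eigenvalues: lambda_1 = -10.0711, lambda_2 = 4.0711
The function is not concave.

0


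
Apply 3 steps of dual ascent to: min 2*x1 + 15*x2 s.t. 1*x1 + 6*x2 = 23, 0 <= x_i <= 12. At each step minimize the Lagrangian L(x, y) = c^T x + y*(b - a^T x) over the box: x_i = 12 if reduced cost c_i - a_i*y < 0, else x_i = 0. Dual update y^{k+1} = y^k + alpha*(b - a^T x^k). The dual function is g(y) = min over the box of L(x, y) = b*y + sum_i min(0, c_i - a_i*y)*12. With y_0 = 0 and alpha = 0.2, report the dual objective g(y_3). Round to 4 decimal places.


Dual ascent for LP: min 2*x1 + 15*x2, 1*x1 + 6*x2 = 23, 0 <= x_i <= 12
Step 1: y^k = 0.0, reduced costs: (2.0, 15.0)
  x^k = (0.0, 0.0), subgradient = b - a^T x = 23.0
  y^{k+1} = 0.0 + 0.2*23.0 = 4.6
Step 2: y^k = 4.6, reduced costs: (-2.6, -12.6)
  x^k = (12.0, 12.0), subgradient = b - a^T x = -61.0
  y^{k+1} = 4.6 + 0.2*-61.0 = -7.6
Step 3: y^k = -7.6, reduced costs: (9.6, 60.6)
  x^k = (0.0, 0.0), subgradient = b - a^T x = 23.0
  y^{k+1} = -7.6 + 0.2*23.0 = -3.0
Dual objective at y_3 = -3.0: reduced costs (5.0, 33.0), box minimizer x = (0.0, 0.0)
g(y_3) = b*y + (c1 - a1*y)*x1 + (c2 - a2*y)*x2 = 23*(-3.0) + 5.0*0.0 + 33.0*0.0 = -69.0 + 0.0 + 0.0 = -69.0


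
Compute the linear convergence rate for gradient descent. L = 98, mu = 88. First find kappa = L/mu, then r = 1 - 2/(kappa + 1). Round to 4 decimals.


Step 1: Compute the condition number.
kappa = L/mu = 98/88 = 1.1136
Step 2: Compute the convergence rate.
r = 1 - 2/(kappa + 1) = 1 - 2*mu/(L + mu) = (L - mu)/(L + mu) = 10/186 = 0.0538


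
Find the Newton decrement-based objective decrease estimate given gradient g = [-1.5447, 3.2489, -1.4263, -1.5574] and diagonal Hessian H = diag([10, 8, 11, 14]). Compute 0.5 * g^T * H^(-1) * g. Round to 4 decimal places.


Step 1: H is diagonal, so H^(-1) * g = [-0.1545, 0.4061, -0.1297, -0.1112].
Step 2: g^T H^(-1) g = sum_i g_i^2 / H_ii
  = (-1.5447)^2/10 + (3.2489)^2/8 + (-1.4263)^2/11 + (-1.5574)^2/14
  = 0.2386 + 1.3194 + 0.1849 + 0.1732 = 1.9162
Step 3: Objective decrease = 0.5 * g^T H^(-1) g = 0.9581


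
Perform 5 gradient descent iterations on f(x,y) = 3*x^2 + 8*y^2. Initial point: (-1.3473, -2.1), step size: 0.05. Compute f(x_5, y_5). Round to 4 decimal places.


Gradient descent on f(x,y) = 3*x^2 + 8*y^2.
Starting point: (-1.3473, -2.1), alpha = 0.05
Step 1: grad_x = 2*3*-1.3473 = -8.0838, grad_y = 2*8*-2.1 = -33.6
  x_1 = -1.3473 - 0.05*-8.0838 = -0.9431
  y_1 = -2.1 - 0.05*-33.6 = -0.42
Step 2: grad_x = 2*3*-0.9431 = -5.6587, grad_y = 2*8*-0.42 = -6.72
  x_2 = -0.9431 - 0.05*-5.6587 = -0.6602
  y_2 = -0.42 - 0.05*-6.72 = -0.084
Step 3: grad_x = 2*3*-0.6602 = -3.9611, grad_y = 2*8*-0.084 = -1.344
  x_3 = -0.6602 - 0.05*-3.9611 = -0.4621
  y_3 = -0.084 - 0.05*-1.344 = -0.0168
Step 4: grad_x = 2*3*-0.4621 = -2.7727, grad_y = 2*8*-0.0168 = -0.2688
  x_4 = -0.4621 - 0.05*-2.7727 = -0.3235
  y_4 = -0.0168 - 0.05*-0.2688 = -0.0034
Step 5: grad_x = 2*3*-0.3235 = -1.9409, grad_y = 2*8*-0.0034 = -0.0538
  x_5 = -0.3235 - 0.05*-1.9409 = -0.2264
  y_5 = -0.0034 - 0.05*-0.0538 = -0.0007
f(-0.2264, -0.0007) = 3*(-0.2264)^2 + 8*(-0.0007)^2 = 0.1538


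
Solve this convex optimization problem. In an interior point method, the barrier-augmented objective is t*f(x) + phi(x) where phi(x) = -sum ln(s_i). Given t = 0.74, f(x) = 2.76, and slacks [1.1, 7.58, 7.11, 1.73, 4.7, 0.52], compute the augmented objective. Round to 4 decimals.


Step 1: Compute log-barrier.
ln values: [0.0953, 2.0255, 1.9615, 0.5481, 1.5476, -0.6539]
phi = -(0.0953 + 2.0255 + 1.9615 + 0.5481 + 1.5476 - 0.6539) = -5.5241
Step 2: Compute augmented objective.
t*f(x) = 0.74*2.76 = 2.0424
Total = 2.0424 - 5.5241 = -3.4817


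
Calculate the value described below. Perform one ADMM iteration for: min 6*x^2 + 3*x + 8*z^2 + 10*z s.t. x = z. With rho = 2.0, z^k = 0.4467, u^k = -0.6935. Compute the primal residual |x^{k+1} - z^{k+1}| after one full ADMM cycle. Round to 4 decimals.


ADMM iteration with rho = 2.0, z^k = 0.4467, u^k = -0.6935
Step 1: x-update.
Minimize 6*x^2 + 3*x + (2.0/2)*(x - 0.4467 - 0.6935)^2
FOC: (2*6 + 2.0)*x = -3 + 2.0*(0.4467 + 0.6935)
x^{k+1} = -0.0514
Step 2: z-update.
Minimize 8*z^2 + 10*z + (2.0/2)*(-0.0514 - z - 0.6935)^2
FOC: (2*8 + 2.0)*z = -10 + 2.0*(-0.0514 - 0.6935)
z^{k+1} = -0.6383
Step 3: u-update.
u^{k+1} = -0.6935 - 0.0514 + 0.6383 = -0.1066
Step 4: Primal residual = |-0.0514 + 0.6383| = 0.5869


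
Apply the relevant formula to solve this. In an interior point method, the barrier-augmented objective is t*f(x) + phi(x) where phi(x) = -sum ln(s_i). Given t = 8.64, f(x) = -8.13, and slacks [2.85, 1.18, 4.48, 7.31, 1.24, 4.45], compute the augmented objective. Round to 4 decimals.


Step 1: Compute log-barrier.
ln values: [1.0473, 0.1655, 1.4996, 1.9892, 0.2151, 1.4929]
phi = -(1.0473 + 0.1655 + 1.4996 + 1.9892 + 0.2151 + 1.4929) = -6.4097
Step 2: Compute augmented objective.
t*f(x) = 8.64*-8.13 = -70.2432
Total = -70.2432 - 6.4097 = -76.6529


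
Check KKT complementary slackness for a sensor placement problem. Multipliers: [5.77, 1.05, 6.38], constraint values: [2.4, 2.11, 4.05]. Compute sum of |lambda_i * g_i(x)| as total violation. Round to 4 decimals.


KKT complementary slackness check:
lambda_1 * g_1 = 5.77 * 2.4 = 13.848
lambda_2 * g_2 = 1.05 * 2.11 = 2.2155
lambda_3 * g_3 = 6.38 * 4.05 = 25.839
Total violation = 13.848 + 2.2155 + 25.839 = 41.9025


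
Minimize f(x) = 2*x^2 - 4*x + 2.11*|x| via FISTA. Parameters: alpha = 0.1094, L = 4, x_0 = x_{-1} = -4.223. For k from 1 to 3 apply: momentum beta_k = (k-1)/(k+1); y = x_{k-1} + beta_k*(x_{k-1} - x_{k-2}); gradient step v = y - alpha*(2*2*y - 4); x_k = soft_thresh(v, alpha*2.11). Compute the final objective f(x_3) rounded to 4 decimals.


FISTA on f(x) = 2*x^2 - 4*x + 2.11*|x|
L = 4, alpha = 0.1094
Iteration 1: beta = 0.0, y = -4.223 + 0.0*(-4.223 + 4.223) = -4.223
  grad(y) = -20.892, v = y - alpha*grad = -1.9374
  prox(v) = soft_thresh(-1.9374, 0.2308) = -1.7066
Iteration 2: beta = 0.3333, y = -1.7066 + 0.3333*(-1.7066 + 4.223) = -0.8678
  grad(y) = -7.4711, v = y - alpha*grad = -0.0504
  prox(v) = soft_thresh(-0.0504, 0.2308) = 0.0
Iteration 3: beta = 0.5, y = 0.0 + 0.5*(0.0 + 1.7066) = 0.8533
  grad(y) = -0.5868, v = y - alpha*grad = 0.9175
  prox(v) = soft_thresh(0.9175, 0.2308) = 0.6867
f(x_3) = 2*0.6867^2 - 4*0.6867 + 2.11*|0.6867| = -0.3548


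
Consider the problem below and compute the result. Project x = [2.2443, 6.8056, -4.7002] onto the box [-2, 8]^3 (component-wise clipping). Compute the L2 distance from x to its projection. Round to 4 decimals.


Project each component onto [-2, 8].
clip(2.2443) = 2.2443, clip(6.8056) = 6.8056, clip(-4.7002) = -2.0
Projection = [2.2443, 6.8056, -2.0]
Squared diffs: [0.0, 0.0, 7.2911]
Distance = sqrt(7.2911) = 2.7002


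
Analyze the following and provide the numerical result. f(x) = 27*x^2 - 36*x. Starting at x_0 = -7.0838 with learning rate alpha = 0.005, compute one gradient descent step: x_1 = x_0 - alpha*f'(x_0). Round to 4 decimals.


We compute the gradient at x_0 and apply the update.
f'(x) = 54*x - 36
f'(-7.0838) = 54*-7.0838 - 36 = -418.5252
x_1 = -7.0838 - 0.005*-418.5252 = -4.9912


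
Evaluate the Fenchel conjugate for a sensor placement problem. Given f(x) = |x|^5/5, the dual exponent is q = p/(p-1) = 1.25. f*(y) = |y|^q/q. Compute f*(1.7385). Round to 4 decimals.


The conjugate exponent q satisfies 1/p + 1/q = 1.
p = 5, so q = 5/(5 - 1) = 1.25
|y|^q = 1.7385^1.25 = 1.9963
f*(1.7385) = 1.9963 / 1.25 = 1.597


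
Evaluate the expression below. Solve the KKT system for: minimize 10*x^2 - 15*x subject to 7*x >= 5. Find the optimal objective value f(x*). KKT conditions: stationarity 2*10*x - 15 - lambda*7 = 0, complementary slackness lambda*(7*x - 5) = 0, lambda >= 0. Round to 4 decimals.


Step 1: Try lambda = 0 (constraint inactive).
Stationarity: 2*10*x - 15 = 0
x* = 15/(2*10) = 0.75
Check constraint: 7*0.75 = 5.25 >= 5 -- satisfied.
Step 2: Compute optimal value.
f(x*) = 10*0.75^2 - 15*0.75 = -5.625


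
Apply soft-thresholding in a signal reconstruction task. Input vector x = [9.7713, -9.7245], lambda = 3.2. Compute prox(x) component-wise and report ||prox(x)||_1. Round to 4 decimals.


Soft-thresholding with lambda = 3.2:
prox(9.7713) = sign(9.7713)*max(|9.7713| - 3.2, 0) = 6.5713
prox(-9.7245) = sign(-9.7245)*max(|-9.7245| - 3.2, 0) = -6.5245
prox(x) = [6.5713, -6.5245]
||prox(x)||_1 = 6.5713 + 6.5245 = 13.0958


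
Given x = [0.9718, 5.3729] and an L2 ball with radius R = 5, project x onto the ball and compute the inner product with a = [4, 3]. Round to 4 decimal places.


Step 1: Compute ||x|| (intermediates to 6 decimals).
||x|| = sqrt(0.9718^2 + 5.3729^2) = 5.460078
Step 2: Project.
Since ||x|| > R, scale = R/||x|| = 5/5.460078 = 0.915738, proj(x) = scale * x
proj(x) = [0.889914, 4.920169]
Step 3: Dot product.
a^T * proj(x) = 4*0.889914 + 3*4.920169 = 18.3202


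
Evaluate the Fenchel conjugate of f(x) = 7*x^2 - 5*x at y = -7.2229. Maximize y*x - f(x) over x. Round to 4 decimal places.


f*(y) = sup_x {y*x - a*x^2 - b*x} = sup_x {(y-b)*x - a*x^2}
FOC: (y - b) - 2a*x = 0 => x* = (y - b)/(2a)
x* = (-7.2229 + 5)/(2*7) = -0.1588
f*(-7.2229) = (y-b)^2/(4a) = (-7.2229 + 5)^2/(4*7)
= 4.9413/28 = 0.1765


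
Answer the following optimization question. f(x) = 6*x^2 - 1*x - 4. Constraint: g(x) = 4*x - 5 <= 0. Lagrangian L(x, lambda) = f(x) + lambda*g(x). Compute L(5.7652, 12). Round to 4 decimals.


Step 1: Evaluate f(x).
f(5.7652) = 6*5.7652^2 - 1*5.7652 - 4 = 189.66
Step 2: Evaluate g(x).
g(5.7652) = 4*5.7652 - 5 = 18.0608
Step 3: Compute Lagrangian.
L = 189.66 + 12*18.0608 = 406.3896


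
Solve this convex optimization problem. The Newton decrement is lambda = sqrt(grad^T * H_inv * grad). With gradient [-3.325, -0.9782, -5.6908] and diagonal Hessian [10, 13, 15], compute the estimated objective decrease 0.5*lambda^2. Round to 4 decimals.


Step 1: H is diagonal, so H^(-1) * g = [-0.3325, -0.0752, -0.3794].
Step 2: g^T H^(-1) g = sum_i g_i^2 / H_ii
  = (-3.325)^2/10 + (-0.9782)^2/13 + (-5.6908)^2/15
  = 1.1056 + 0.0736 + 2.159 = 3.3382
Step 3: Objective decrease = 0.5 * g^T H^(-1) g = 1.6691


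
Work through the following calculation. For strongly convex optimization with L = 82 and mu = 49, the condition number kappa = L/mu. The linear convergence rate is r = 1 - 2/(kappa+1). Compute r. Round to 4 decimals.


Step 1: Compute the condition number.
kappa = L/mu = 82/49 = 1.6735
Step 2: Compute the convergence rate.
r = 1 - 2/(kappa + 1) = 1 - 2*mu/(L + mu) = (L - mu)/(L + mu) = 33/131 = 0.2519


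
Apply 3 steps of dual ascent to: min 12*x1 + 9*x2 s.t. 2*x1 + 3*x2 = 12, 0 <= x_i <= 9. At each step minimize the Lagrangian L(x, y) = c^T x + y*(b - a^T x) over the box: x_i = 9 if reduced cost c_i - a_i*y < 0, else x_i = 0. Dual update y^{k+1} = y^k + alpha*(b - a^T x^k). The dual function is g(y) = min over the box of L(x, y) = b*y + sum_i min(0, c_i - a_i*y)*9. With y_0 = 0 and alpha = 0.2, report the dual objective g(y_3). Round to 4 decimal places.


Dual ascent for LP: min 12*x1 + 9*x2, 2*x1 + 3*x2 = 12, 0 <= x_i <= 9
Step 1: y^k = 0.0, reduced costs: (12.0, 9.0)
  x^k = (0.0, 0.0), subgradient = b - a^T x = 12.0
  y^{k+1} = 0.0 + 0.2*12.0 = 2.4
Step 2: y^k = 2.4, reduced costs: (7.2, 1.8)
  x^k = (0.0, 0.0), subgradient = b - a^T x = 12.0
  y^{k+1} = 2.4 + 0.2*12.0 = 4.8
Step 3: y^k = 4.8, reduced costs: (2.4, -5.4)
  x^k = (0.0, 9.0), subgradient = b - a^T x = -15.0
  y^{k+1} = 4.8 + 0.2*-15.0 = 1.8
Dual objective at y_3 = 1.8: reduced costs (8.4, 3.6), box minimizer x = (0.0, 0.0)
g(y_3) = b*y + (c1 - a1*y)*x1 + (c2 - a2*y)*x2 = 12*1.8 + 8.4*0.0 + 3.6*0.0 = 21.6 + 0.0 + 0.0 = 21.6


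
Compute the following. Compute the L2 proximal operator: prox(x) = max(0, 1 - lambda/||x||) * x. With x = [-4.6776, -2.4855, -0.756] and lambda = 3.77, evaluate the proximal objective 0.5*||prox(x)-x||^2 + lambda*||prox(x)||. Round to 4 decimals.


Step 1: Compute ||x||.
||x|| = 5.3506
Step 2: Compute scaling factor.
scale = max(0, 1 - 3.77/5.3506) = 0.2954
Step 3: prox(x) = [-1.3818, -0.7342, -0.2233]
||prox(x)|| = 1.5806
Step 4: Proximal objective.
0.5*||prox-x||^2 = 7.1065
lambda*||prox|| = 5.9589
Total = 13.0654


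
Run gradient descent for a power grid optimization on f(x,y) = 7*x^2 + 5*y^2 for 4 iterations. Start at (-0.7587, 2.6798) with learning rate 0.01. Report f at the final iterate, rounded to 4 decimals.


Gradient descent on f(x,y) = 7*x^2 + 5*y^2.
Starting point: (-0.7587, 2.6798), alpha = 0.01
Step 1: grad_x = 2*7*-0.7587 = -10.6218, grad_y = 2*5*2.6798 = 26.798
  x_1 = -0.7587 - 0.01*-10.6218 = -0.6525
  y_1 = 2.6798 - 0.01*26.798 = 2.4118
Step 2: grad_x = 2*7*-0.6525 = -9.1347, grad_y = 2*5*2.4118 = 24.1182
  x_2 = -0.6525 - 0.01*-9.1347 = -0.5611
  y_2 = 2.4118 - 0.01*24.1182 = 2.1706
Step 3: grad_x = 2*7*-0.5611 = -7.8559, grad_y = 2*5*2.1706 = 21.7064
  x_3 = -0.5611 - 0.01*-7.8559 = -0.4826
  y_3 = 2.1706 - 0.01*21.7064 = 1.9536
Step 4: grad_x = 2*7*-0.4826 = -6.7561, grad_y = 2*5*1.9536 = 19.5357
  x_4 = -0.4826 - 0.01*-6.7561 = -0.415
  y_4 = 1.9536 - 0.01*19.5357 = 1.7582
f(-0.415, 1.7582) = 7*(-0.415)^2 + 5*1.7582^2 = 16.6623


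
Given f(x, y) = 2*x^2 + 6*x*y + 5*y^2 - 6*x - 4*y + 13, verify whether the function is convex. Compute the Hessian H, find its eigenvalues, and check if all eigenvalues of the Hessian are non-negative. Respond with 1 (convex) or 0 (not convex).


The Hessian of f(x,y) = 2*x^2 + 6*x*y + 5*y^2 - 6*x - 4*y + 13 is:
H = [[4, 6], [6, 10]]
Trace = 4 + 10 = 14
Determinant = 4*10 - (6)^2 = 4
Discriminant = (14)^2 - 4*4 = 180.0
Eigenvalues: lambda_1 = 0.2918, lambda_2 = 13.7082
The function is convex.

1


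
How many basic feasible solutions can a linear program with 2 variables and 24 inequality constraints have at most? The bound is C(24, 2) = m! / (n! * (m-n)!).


Each vertex corresponds to some choice of n active constraints out of m, so the number of vertices is at most C(m, n) = m! / (n!(m-n)!).
m = 24, n = 2
Numerator: 24 * 23
Denominator: 2! = 2
C(24, 2) = 276


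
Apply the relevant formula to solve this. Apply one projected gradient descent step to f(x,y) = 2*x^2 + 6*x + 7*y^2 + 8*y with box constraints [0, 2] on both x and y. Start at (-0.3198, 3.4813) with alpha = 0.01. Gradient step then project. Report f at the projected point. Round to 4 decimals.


Step 1: Compute gradient at (-0.3198, 3.4813).
grad_x = 2*2*-0.3198 + 6 = 4.7208
grad_y = 2*7*3.4813 + 8 = 56.7382
Step 2: Gradient step.
x_raw = -0.3198 - 0.01*4.7208 = -0.367
y_raw = 3.4813 - 0.01*56.7382 = 2.9139
Step 3: Project onto [0, 2].
x_proj = clip(-0.367) = 0.0
y_proj = clip(2.9139) = 2.0
Step 4: Evaluate f.
f(0.0, 2.0) = 44.0


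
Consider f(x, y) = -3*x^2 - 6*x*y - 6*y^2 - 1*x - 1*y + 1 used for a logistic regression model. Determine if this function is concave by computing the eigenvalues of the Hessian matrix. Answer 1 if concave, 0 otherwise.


The Hessian of f(x,y) = -3*x^2 - 6*x*y - 6*y^2 - 1*x - 1*y + 1 is:
H = [[-6, -6], [-6, -12]]
Trace = -6 - 12 = -18
Determinant = -6*-12 - (-6)^2 = 36
Discriminant = (-18)^2 - 4*36 = 180.0
Eigenvalues: lambda_1 = -15.7082, lambda_2 = -2.2918
The function is concave.

1


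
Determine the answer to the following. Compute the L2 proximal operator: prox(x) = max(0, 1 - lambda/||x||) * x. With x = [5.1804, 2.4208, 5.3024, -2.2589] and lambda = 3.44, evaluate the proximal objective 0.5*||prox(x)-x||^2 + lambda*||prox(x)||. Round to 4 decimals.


Step 1: Compute ||x||.
||x|| = 8.1188
Step 2: Compute scaling factor.
scale = max(0, 1 - 3.44/8.1188) = 0.5763
Step 3: prox(x) = [2.9854, 1.3951, 3.0557, -1.3018]
||prox(x)|| = 4.6788
Step 4: Proximal objective.
0.5*||prox-x||^2 = 5.9168
lambda*||prox|| = 16.0951
Total = 22.0119


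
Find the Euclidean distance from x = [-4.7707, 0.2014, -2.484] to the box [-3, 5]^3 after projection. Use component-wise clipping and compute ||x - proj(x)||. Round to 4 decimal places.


Project each component onto [-3, 5].
clip(-4.7707) = -3.0, clip(0.2014) = 0.2014, clip(-2.484) = -2.484
Projection = [-3.0, 0.2014, -2.484]
Squared diffs: [3.1354, 0.0, 0.0]
Distance = sqrt(3.1354) = 1.7707


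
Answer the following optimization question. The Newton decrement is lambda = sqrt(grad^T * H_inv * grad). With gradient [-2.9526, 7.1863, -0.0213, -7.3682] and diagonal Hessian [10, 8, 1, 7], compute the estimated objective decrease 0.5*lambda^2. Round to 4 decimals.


Step 1: H is diagonal, so H^(-1) * g = [-0.2953, 0.8983, -0.0213, -1.0526].
Step 2: g^T H^(-1) g = sum_i g_i^2 / H_ii
  = (-2.9526)^2/10 + (7.1863)^2/8 + (-0.0213)^2/1 + (-7.3682)^2/7
  = 0.8718 + 6.4554 + 0.0005 + 7.7558 = 15.0834
Step 3: Objective decrease = 0.5 * g^T H^(-1) g = 7.5417


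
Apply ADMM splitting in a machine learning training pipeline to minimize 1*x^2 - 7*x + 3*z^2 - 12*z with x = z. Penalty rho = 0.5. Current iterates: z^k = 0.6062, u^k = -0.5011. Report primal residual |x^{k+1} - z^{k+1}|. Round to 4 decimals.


ADMM iteration with rho = 0.5, z^k = 0.6062, u^k = -0.5011
Step 1: x-update.
Minimize 1*x^2 - 7*x + (0.5/2)*(x - 0.6062 - 0.5011)^2
FOC: (2*1 + 0.5)*x = 7 + 0.5*(0.6062 + 0.5011)
x^{k+1} = 3.0215
Step 2: z-update.
Minimize 3*z^2 - 12*z + (0.5/2)*(3.0215 - z - 0.5011)^2
FOC: (2*3 + 0.5)*z = 12 + 0.5*(3.0215 - 0.5011)
z^{k+1} = 2.04
Step 3: u-update.
u^{k+1} = -0.5011 + 3.0215 - 2.04 = 0.4803
Step 4: Primal residual = |3.0215 - 2.04| = 0.9814


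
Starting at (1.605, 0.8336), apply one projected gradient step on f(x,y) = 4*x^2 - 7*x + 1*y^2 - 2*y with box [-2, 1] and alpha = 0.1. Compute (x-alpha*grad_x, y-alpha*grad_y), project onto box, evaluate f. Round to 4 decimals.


Step 1: Compute gradient at (1.605, 0.8336).
grad_x = 2*4*1.605 - 7 = 5.84
grad_y = 2*1*0.8336 - 2 = -0.3328
Step 2: Gradient step.
x_raw = 1.605 - 0.1*5.84 = 1.021
y_raw = 0.8336 - 0.1*-0.3328 = 0.8669
Step 3: Project onto [-2, 1].
x_proj = clip(1.021) = 1.0
y_proj = clip(0.8669) = 0.8669
Step 4: Evaluate f.
f(1.0, 0.8669) = -3.9823


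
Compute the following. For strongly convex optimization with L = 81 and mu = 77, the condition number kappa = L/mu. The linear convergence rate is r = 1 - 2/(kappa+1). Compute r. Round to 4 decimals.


Step 1: Compute the condition number.
kappa = L/mu = 81/77 = 1.0519
Step 2: Compute the convergence rate.
r = 1 - 2/(kappa + 1) = 1 - 2*mu/(L + mu) = (L - mu)/(L + mu) = 4/158 = 0.0253


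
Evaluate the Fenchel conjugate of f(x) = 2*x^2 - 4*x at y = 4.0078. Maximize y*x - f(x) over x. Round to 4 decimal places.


f*(y) = sup_x {y*x - a*x^2 - b*x} = sup_x {(y-b)*x - a*x^2}
FOC: (y - b) - 2a*x = 0 => x* = (y - b)/(2a)
x* = (4.0078 + 4)/(2*2) = 2.002
f*(4.0078) = (y-b)^2/(4a) = (4.0078 + 4)^2/(4*2)
= 64.1249/8 = 8.0156


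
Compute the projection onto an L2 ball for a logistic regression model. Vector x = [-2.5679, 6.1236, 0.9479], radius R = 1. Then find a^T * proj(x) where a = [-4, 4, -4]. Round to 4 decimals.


Step 1: Compute ||x|| (intermediates to 6 decimals).
||x|| = sqrt((-2.5679)^2 + 6.1236^2 + 0.9479^2) = 6.707541
Step 2: Project.
Since ||x|| > R, scale = R/||x|| = 1/6.707541 = 0.149086, proj(x) = scale * x
proj(x) = [-0.382838, 0.912943, 0.141319]
Step 3: Dot product.
a^T * proj(x) = -4*(-0.382838) + 4*0.912943 - 4*0.141319 = 4.6178


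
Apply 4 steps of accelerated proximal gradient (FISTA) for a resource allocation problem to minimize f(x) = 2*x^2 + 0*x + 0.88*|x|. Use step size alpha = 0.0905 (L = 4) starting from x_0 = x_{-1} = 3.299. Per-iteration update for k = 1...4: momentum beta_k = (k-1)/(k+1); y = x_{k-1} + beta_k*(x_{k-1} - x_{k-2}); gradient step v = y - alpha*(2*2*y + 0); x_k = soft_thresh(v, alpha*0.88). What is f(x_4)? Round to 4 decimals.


FISTA on f(x) = 2*x^2 + 0*x + 0.88*|x|
L = 4, alpha = 0.0905
Iteration 1: beta = 0.0, y = 3.299 + 0.0*(3.299 - 3.299) = 3.299
  grad(y) = 13.196, v = y - alpha*grad = 2.1048
  prox(v) = soft_thresh(2.1048, 0.0796) = 2.0251
Iteration 2: beta = 0.3333, y = 2.0251 + 0.3333*(2.0251 - 3.299) = 1.6005
  grad(y) = 6.402, v = y - alpha*grad = 1.0211
  prox(v) = soft_thresh(1.0211, 0.0796) = 0.9415
Iteration 3: beta = 0.5, y = 0.9415 + 0.5*(0.9415 - 2.0251) = 0.3997
  grad(y) = 1.5986, v = y - alpha*grad = 0.255
  prox(v) = soft_thresh(0.255, 0.0796) = 0.1753
Iteration 4: beta = 0.6, y = 0.1753 + 0.6*(0.1753 - 0.9415) = -0.2843
  grad(y) = -1.1374, v = y - alpha*grad = -0.1814
  prox(v) = soft_thresh(-0.1814, 0.0796) = -0.1018
f(x_4) = 2*(-0.1018)^2 + 0*(-0.1018) + 0.88*|-0.1018| = 0.1103


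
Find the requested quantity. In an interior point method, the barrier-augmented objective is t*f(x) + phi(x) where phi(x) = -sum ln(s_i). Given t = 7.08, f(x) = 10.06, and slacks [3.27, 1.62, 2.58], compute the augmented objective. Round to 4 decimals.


Step 1: Compute log-barrier.
ln values: [1.1848, 0.4824, 0.9478]
phi = -(1.1848 + 0.4824 + 0.9478) = -2.615
Step 2: Compute augmented objective.
t*f(x) = 7.08*10.06 = 71.2248
Total = 71.2248 - 2.615 = 68.6098


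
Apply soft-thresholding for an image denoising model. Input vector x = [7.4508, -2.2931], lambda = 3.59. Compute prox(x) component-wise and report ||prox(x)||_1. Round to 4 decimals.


Soft-thresholding with lambda = 3.59:
prox(7.4508) = sign(7.4508)*max(|7.4508| - 3.59, 0) = 3.8608
prox(-2.2931) = sign(-2.2931)*max(|-2.2931| - 3.59, 0) = 0.0
prox(x) = [3.8608, 0.0]
||prox(x)||_1 = 3.8608 + 0.0 = 3.8608


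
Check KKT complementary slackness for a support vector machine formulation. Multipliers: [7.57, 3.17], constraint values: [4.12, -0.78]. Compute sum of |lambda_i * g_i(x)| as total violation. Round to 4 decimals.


KKT complementary slackness check:
lambda_1 * g_1 = 7.57 * 4.12 = 31.1884
lambda_2 * g_2 = 3.17 * -0.78 = -2.4726
Total violation = 31.1884 + 2.4726 = 33.661


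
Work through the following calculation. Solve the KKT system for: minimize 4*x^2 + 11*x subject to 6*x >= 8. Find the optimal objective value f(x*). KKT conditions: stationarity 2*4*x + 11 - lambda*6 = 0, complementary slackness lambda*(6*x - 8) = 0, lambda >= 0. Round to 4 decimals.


Step 1: Try lambda = 0 (constraint inactive).
x_unc = -11/(2*4) = -1.375
Check: 6*-1.375 = -8.25 < 8 -- violated!
Step 2: Constraint must be active: 6*x = 8
x* = 8/6 = 4/3 = 1.3333 (rounded; the exact value 4/3 is used below)
lambda = (2*4*(4/3) + 11)/6 = 3.6111
Step 3: Compute optimal value.
f(x*) = 4*(4/3)^2 + 11*(4/3) = 21.7778


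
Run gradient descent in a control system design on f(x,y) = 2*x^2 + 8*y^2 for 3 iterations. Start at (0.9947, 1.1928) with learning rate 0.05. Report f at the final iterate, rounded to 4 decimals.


Gradient descent on f(x,y) = 2*x^2 + 8*y^2.
Starting point: (0.9947, 1.1928), alpha = 0.05
Step 1: grad_x = 2*2*0.9947 = 3.9788, grad_y = 2*8*1.1928 = 19.0848
  x_1 = 0.9947 - 0.05*3.9788 = 0.7958
  y_1 = 1.1928 - 0.05*19.0848 = 0.2386
Step 2: grad_x = 2*2*0.7958 = 3.183, grad_y = 2*8*0.2386 = 3.817
  x_2 = 0.7958 - 0.05*3.183 = 0.6366
  y_2 = 0.2386 - 0.05*3.817 = 0.0477
Step 3: grad_x = 2*2*0.6366 = 2.5464, grad_y = 2*8*0.0477 = 0.7634
  x_3 = 0.6366 - 0.05*2.5464 = 0.5093
  y_3 = 0.0477 - 0.05*0.7634 = 0.0095
f(0.5093, 0.0095) = 2*0.5093^2 + 8*0.0095^2 = 0.5195


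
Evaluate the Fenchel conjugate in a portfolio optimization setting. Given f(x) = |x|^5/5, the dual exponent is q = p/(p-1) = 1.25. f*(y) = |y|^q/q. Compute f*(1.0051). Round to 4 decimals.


The conjugate exponent q satisfies 1/p + 1/q = 1.
p = 5, so q = 5/(5 - 1) = 1.25
|y|^q = 1.0051^1.25 = 1.0064
f*(1.0051) = 1.0064 / 1.25 = 0.8051


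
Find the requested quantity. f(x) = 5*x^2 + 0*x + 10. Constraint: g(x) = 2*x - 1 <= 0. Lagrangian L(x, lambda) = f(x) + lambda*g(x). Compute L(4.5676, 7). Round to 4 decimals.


Step 1: Evaluate f(x).
f(4.5676) = 5*4.5676^2 + 0*4.5676 + 10 = 114.3148
Step 2: Evaluate g(x).
g(4.5676) = 2*4.5676 - 1 = 8.1352
Step 3: Compute Lagrangian.
L = 114.3148 + 7*8.1352 = 171.2612


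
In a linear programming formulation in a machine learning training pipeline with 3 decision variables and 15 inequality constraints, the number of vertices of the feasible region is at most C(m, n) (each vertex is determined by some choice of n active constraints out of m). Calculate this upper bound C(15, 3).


Each vertex corresponds to some choice of n active constraints out of m, so the number of vertices is at most C(m, n) = m! / (n!(m-n)!).
m = 15, n = 3
Numerator: 15 * 14 * 13
Denominator: 3! = 6
C(15, 3) = 455


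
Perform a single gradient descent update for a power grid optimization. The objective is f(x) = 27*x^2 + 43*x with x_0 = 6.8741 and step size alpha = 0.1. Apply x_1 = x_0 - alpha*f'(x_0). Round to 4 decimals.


We compute the gradient at x_0 and apply the update.
f'(x) = 54*x + 43
f'(6.8741) = 54*6.8741 + 43 = 414.2014
x_1 = 6.8741 - 0.1*414.2014 = -34.546


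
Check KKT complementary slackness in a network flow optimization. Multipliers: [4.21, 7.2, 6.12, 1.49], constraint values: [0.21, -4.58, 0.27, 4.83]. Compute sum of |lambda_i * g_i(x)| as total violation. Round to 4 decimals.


KKT complementary slackness check:
lambda_1 * g_1 = 4.21 * 0.21 = 0.8841
lambda_2 * g_2 = 7.2 * -4.58 = -32.976
lambda_3 * g_3 = 6.12 * 0.27 = 1.6524
lambda_4 * g_4 = 1.49 * 4.83 = 7.1967
Total violation = 0.8841 + 32.976 + 1.6524 + 7.1967 = 42.7092


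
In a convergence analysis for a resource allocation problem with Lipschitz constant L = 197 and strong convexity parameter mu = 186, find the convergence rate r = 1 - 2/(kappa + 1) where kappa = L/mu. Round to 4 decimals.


Step 1: Compute the condition number.
kappa = L/mu = 197/186 = 1.0591
Step 2: Compute the convergence rate.
r = 1 - 2/(kappa + 1) = 1 - 2*mu/(L + mu) = (L - mu)/(L + mu) = 11/383 = 0.0287


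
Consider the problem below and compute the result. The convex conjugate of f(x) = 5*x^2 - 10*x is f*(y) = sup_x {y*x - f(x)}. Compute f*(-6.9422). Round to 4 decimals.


f*(y) = sup_x {y*x - a*x^2 - b*x} = sup_x {(y-b)*x - a*x^2}
FOC: (y - b) - 2a*x = 0 => x* = (y - b)/(2a)
x* = (-6.9422 + 10)/(2*5) = 0.3058
f*(-6.9422) = (y-b)^2/(4a) = (-6.9422 + 10)^2/(4*5)
= 9.3501/20 = 0.4675


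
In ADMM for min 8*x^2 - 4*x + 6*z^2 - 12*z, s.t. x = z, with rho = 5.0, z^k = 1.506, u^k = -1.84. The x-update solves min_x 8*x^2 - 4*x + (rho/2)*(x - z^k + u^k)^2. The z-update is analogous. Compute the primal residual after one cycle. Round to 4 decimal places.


ADMM iteration with rho = 5.0, z^k = 1.506, u^k = -1.84
Step 1: x-update.
Minimize 8*x^2 - 4*x + (5.0/2)*(x - 1.506 - 1.84)^2
FOC: (2*8 + 5.0)*x = 4 + 5.0*(1.506 + 1.84)
x^{k+1} = 0.9871
Step 2: z-update.
Minimize 6*z^2 - 12*z + (5.0/2)*(0.9871 - z - 1.84)^2
FOC: (2*6 + 5.0)*z = 12 + 5.0*(0.9871 - 1.84)
z^{k+1} = 0.455
Step 3: u-update.
u^{k+1} = -1.84 + 0.9871 - 0.455 = -1.3079
Step 4: Primal residual = |0.9871 - 0.455| = 0.5321


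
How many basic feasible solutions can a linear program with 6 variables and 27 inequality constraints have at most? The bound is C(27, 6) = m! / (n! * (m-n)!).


Each vertex corresponds to some choice of n active constraints out of m, so the number of vertices is at most C(m, n) = m! / (n!(m-n)!).
m = 27, n = 6
Numerator: 27 * 26 * 25 * 24 * 23 * 22
Denominator: 6! = 720
C(27, 6) = 296010


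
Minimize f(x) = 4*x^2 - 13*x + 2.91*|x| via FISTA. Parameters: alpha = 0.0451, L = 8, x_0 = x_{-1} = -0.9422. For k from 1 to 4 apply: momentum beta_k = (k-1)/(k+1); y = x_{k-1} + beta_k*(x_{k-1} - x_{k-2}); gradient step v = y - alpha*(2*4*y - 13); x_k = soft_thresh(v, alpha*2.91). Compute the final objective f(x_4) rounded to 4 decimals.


FISTA on f(x) = 4*x^2 - 13*x + 2.91*|x|
L = 8, alpha = 0.0451
Iteration 1: beta = 0.0, y = -0.9422 + 0.0*(-0.9422 + 0.9422) = -0.9422
  grad(y) = -20.5376, v = y - alpha*grad = -0.016
  prox(v) = soft_thresh(-0.016, 0.1312) = 0.0
Iteration 2: beta = 0.3333, y = 0.0 + 0.3333*(0.0 + 0.9422) = 0.3141
  grad(y) = -10.4875, v = y - alpha*grad = 0.7871
  prox(v) = soft_thresh(0.7871, 0.1312) = 0.6558
Iteration 3: beta = 0.5, y = 0.6558 + 0.5*(0.6558 - 0.0) = 0.9837
  grad(y) = -5.1303, v = y - alpha*grad = 1.2151
  prox(v) = soft_thresh(1.2151, 0.1312) = 1.0839
Iteration 4: beta = 0.6, y = 1.0839 + 0.6*(1.0839 - 0.6558) = 1.3407
  grad(y) = -2.2746, v = y - alpha*grad = 1.4433
  prox(v) = soft_thresh(1.4433, 0.1312) = 1.312
f(x_4) = 4*1.312^2 - 13*1.312 + 2.91*|1.312| = -6.3527


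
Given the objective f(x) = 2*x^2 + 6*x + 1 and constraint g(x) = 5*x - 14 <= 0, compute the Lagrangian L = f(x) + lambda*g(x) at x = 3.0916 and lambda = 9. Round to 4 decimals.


Step 1: Evaluate f(x).
f(3.0916) = 2*3.0916^2 + 6*3.0916 + 1 = 38.6656
Step 2: Evaluate g(x).
g(3.0916) = 5*3.0916 - 14 = 1.458
Step 3: Compute Lagrangian.
L = 38.6656 + 9*1.458 = 51.7876


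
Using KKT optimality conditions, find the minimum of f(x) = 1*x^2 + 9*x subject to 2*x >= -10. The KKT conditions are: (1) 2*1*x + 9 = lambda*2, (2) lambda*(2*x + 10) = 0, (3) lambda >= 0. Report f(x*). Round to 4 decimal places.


Step 1: Try lambda = 0 (constraint inactive).
Stationarity: 2*1*x + 9 = 0
x* = -9/(2*1) = -4.5
Check constraint: 2*-4.5 = -9.0 >= -10 -- satisfied.
Step 2: Compute optimal value.
f(x*) = 1*(-4.5)^2 + 9*(-4.5) = -20.25


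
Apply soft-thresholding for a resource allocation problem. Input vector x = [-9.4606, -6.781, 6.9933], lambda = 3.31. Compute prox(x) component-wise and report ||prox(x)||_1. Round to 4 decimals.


Soft-thresholding with lambda = 3.31:
prox(-9.4606) = sign(-9.4606)*max(|-9.4606| - 3.31, 0) = -6.1506
prox(-6.781) = sign(-6.781)*max(|-6.781| - 3.31, 0) = -3.471
prox(6.9933) = sign(6.9933)*max(|6.9933| - 3.31, 0) = 3.6833
prox(x) = [-6.1506, -3.471, 3.6833]
||prox(x)||_1 = 6.1506 + 3.471 + 3.6833 = 13.3049


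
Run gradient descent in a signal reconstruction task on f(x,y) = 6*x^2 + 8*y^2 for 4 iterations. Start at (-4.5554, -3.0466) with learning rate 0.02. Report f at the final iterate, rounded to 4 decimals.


Gradient descent on f(x,y) = 6*x^2 + 8*y^2.
Starting point: (-4.5554, -3.0466), alpha = 0.02
Step 1: grad_x = 2*6*-4.5554 = -54.6648, grad_y = 2*8*-3.0466 = -48.7456
  x_1 = -4.5554 - 0.02*-54.6648 = -3.4621
  y_1 = -3.0466 - 0.02*-48.7456 = -2.0717
Step 2: grad_x = 2*6*-3.4621 = -41.5452, grad_y = 2*8*-2.0717 = -33.147
  x_2 = -3.4621 - 0.02*-41.5452 = -2.6312
  y_2 = -2.0717 - 0.02*-33.147 = -1.4087
Step 3: grad_x = 2*6*-2.6312 = -31.5744, grad_y = 2*8*-1.4087 = -22.54
  x_3 = -2.6312 - 0.02*-31.5744 = -1.9997
  y_3 = -1.4087 - 0.02*-22.54 = -0.9579
Step 4: grad_x = 2*6*-1.9997 = -23.9965, grad_y = 2*8*-0.9579 = -15.3272
  x_4 = -1.9997 - 0.02*-23.9965 = -1.5198
  y_4 = -0.9579 - 0.02*-15.3272 = -0.6514
f(-1.5198, -0.6514) = 6*(-1.5198)^2 + 8*(-0.6514)^2 = 17.253


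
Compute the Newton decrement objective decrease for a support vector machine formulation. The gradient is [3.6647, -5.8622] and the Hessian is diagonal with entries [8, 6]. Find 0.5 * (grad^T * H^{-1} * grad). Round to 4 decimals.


Step 1: H is diagonal, so H^(-1) * g = [0.4581, -0.977].
Step 2: g^T H^(-1) g = sum_i g_i^2 / H_ii
  = (3.6647)^2/8 + (-5.8622)^2/6
  = 1.6788 + 5.7276 = 7.4063
Step 3: Objective decrease = 0.5 * g^T H^(-1) g = 3.7032


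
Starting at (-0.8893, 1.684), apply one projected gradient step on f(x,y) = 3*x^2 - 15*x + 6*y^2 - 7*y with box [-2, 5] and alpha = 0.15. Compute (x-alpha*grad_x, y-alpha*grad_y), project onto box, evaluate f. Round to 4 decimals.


Step 1: Compute gradient at (-0.8893, 1.684).
grad_x = 2*3*-0.8893 - 15 = -20.3358
grad_y = 2*6*1.684 - 7 = 13.208
Step 2: Gradient step.
x_raw = -0.8893 - 0.15*-20.3358 = 2.1611
y_raw = 1.684 - 0.15*13.208 = -0.2972
Step 3: Project onto [-2, 5].
x_proj = clip(2.1611) = 2.1611
y_proj = clip(-0.2972) = -0.2972
Step 4: Evaluate f.
f(2.1611, -0.2972) = -15.795


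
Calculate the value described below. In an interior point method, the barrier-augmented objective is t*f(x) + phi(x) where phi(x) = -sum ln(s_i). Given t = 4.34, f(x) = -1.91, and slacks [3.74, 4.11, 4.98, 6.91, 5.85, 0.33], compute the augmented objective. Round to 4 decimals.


Step 1: Compute log-barrier.
ln values: [1.3191, 1.4134, 1.6054, 1.933, 1.7664, -1.1087]
phi = -(1.3191 + 1.4134 + 1.6054 + 1.933 + 1.7664 - 1.1087) = -6.9287
Step 2: Compute augmented objective.
t*f(x) = 4.34*-1.91 = -8.2894
Total = -8.2894 - 6.9287 = -15.2181


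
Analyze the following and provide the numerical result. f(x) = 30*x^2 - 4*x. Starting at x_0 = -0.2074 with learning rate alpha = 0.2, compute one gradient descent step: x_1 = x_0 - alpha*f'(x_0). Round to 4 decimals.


We compute the gradient at x_0 and apply the update.
f'(x) = 60*x - 4
f'(-0.2074) = 60*-0.2074 - 4 = -16.444
x_1 = -0.2074 - 0.2*-16.444 = 3.0814


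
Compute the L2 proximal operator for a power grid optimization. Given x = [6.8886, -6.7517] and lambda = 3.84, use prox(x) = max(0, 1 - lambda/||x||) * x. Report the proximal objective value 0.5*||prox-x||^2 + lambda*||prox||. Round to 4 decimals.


Step 1: Compute ||x||.
||x|| = 9.6456
Step 2: Compute scaling factor.
scale = max(0, 1 - 3.84/9.6456) = 0.6019
Step 3: prox(x) = [4.1462, -4.0638]
||prox(x)|| = 5.8056
Step 4: Proximal objective.
0.5*||prox-x||^2 = 7.3728
lambda*||prox|| = 22.2935
Total = 29.6664


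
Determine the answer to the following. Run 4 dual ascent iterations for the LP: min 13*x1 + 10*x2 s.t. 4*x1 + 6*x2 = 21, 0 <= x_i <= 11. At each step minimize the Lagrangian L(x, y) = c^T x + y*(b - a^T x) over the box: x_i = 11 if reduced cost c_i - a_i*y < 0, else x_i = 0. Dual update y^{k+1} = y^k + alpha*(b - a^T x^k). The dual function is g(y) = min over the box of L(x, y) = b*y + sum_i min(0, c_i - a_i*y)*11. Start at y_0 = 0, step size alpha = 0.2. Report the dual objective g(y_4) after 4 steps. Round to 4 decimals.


Dual ascent for LP: min 13*x1 + 10*x2, 4*x1 + 6*x2 = 21, 0 <= x_i <= 11
Step 1: y^k = 0.0, reduced costs: (13.0, 10.0)
  x^k = (0.0, 0.0), subgradient = b - a^T x = 21.0
  y^{k+1} = 0.0 + 0.2*21.0 = 4.2
Step 2: y^k = 4.2, reduced costs: (-3.8, -15.2)
  x^k = (11.0, 11.0), subgradient = b - a^T x = -89.0
  y^{k+1} = 4.2 + 0.2*-89.0 = -13.6
Step 3: y^k = -13.6, reduced costs: (67.4, 91.6)
  x^k = (0.0, 0.0), subgradient = b - a^T x = 21.0
  y^{k+1} = -13.6 + 0.2*21.0 = -9.4
Step 4: y^k = -9.4, reduced costs: (50.6, 66.4)
  x^k = (0.0, 0.0), subgradient = b - a^T x = 21.0
  y^{k+1} = -9.4 + 0.2*21.0 = -5.2
Dual objective at y_4 = -5.2: reduced costs (33.8, 41.2), box minimizer x = (0.0, 0.0)
g(y_4) = b*y + (c1 - a1*y)*x1 + (c2 - a2*y)*x2 = 21*(-5.2) + 33.8*0.0 + 41.2*0.0 = -109.2 + 0.0 + 0.0 = -109.2


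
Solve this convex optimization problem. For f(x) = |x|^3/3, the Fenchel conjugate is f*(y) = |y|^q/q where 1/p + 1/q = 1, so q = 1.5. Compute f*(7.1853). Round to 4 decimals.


The conjugate exponent q satisfies 1/p + 1/q = 1.
p = 3, so q = 3/(3 - 1) = 1.5
|y|^q = 7.1853^1.5 = 19.2605
f*(7.1853) = 19.2605 / 1.5 = 12.8403


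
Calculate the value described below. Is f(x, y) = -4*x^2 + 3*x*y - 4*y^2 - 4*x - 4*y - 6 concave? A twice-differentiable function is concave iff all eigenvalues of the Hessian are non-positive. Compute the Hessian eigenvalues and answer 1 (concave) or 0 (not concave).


The Hessian of f(x,y) = -4*x^2 + 3*x*y - 4*y^2 - 4*x - 4*y - 6 is:
H = [[-8, 3], [3, -8]]
Trace = -8 - 8 = -16
Determinant = -8*-8 - (3)^2 = 55
Discriminant = (-16)^2 - 4*55 = 36.0
Eigenvalues: lambda_1 = -11.0, lambda_2 = -5.0
The function is concave.

1
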